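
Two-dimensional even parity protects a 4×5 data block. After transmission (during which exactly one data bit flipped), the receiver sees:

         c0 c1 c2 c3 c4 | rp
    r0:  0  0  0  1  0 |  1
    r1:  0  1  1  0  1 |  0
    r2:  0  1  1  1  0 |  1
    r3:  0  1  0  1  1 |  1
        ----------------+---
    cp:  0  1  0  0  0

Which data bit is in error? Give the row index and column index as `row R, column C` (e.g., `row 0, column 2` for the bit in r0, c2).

Recompute each row's even parity and compare to rp:
  r0: data parity 1, sent rp 1 → ok
  r1: data parity 1, sent rp 0 → mismatch
  r2: data parity 1, sent rp 1 → ok
  r3: data parity 1, sent rp 1 → ok
Recompute each column's even parity and compare to cp:
  c0: data parity 0, sent cp 0 → ok
  c1: data parity 1, sent cp 1 → ok
  c2: data parity 0, sent cp 0 → ok
  c3: data parity 1, sent cp 0 → mismatch
  c4: data parity 0, sent cp 0 → ok
Exactly one row (r1) and one column (c3) fail → the flipped bit is at their intersection.

row 1, column 3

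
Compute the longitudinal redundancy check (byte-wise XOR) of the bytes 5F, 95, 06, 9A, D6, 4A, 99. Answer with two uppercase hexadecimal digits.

XOR the bytes together:
  start with 0x5F
  0x5F ⊕ 0x95 = 0xCA
  0xCA ⊕ 0x06 = 0xCC
  0xCC ⊕ 0x9A = 0x56
  0x56 ⊕ 0xD6 = 0x80
  0x80 ⊕ 0x4A = 0xCA
  0xCA ⊕ 0x99 = 0x53

53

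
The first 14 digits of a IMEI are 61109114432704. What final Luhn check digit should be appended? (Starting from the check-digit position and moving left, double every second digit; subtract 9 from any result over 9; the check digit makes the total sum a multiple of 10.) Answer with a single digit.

6

Partial digits right→left: 4 0 7 2 3 4 4 1 1 9 0 1 1 6
Double every second digit counting from the check-digit position (so the 1st, 3rd, 5th, ... of the partial from the right).
  doubled (with −9 where >9): 8 5 6 8 2 0 2 → sum 31
  kept as-is: 0 2 4 1 9 1 6 → sum 23
Total = 31 + 23 = 54.
Check digit = (10 − (54 mod 10)) mod 10 = 6.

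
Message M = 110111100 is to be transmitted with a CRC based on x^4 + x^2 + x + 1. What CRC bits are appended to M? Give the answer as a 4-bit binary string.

Append 4 zeros: 1101111000000. Divide by 10111 (XOR where the leading bit is 1):
  pos 0: 11011 XOR 10111 = 01100
  pos 1: 11001 XOR 10111 = 01110
  pos 2: 11101 XOR 10111 = 01010
  pos 3: 10100 XOR 10111 = 00011
  pos 6: 11000 XOR 10111 = 01111
  pos 7: 11110 XOR 10111 = 01001
  pos 8: 10010 XOR 10111 = 00101
Remainder (last 4 bits) = 0101. This is the CRC / FCS.

0101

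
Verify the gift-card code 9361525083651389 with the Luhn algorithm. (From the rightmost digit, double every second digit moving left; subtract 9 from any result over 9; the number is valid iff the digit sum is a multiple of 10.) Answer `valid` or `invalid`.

invalid

From the right, keep odd positions and double even positions (subtract 9 from any doubled value over 9):
  doubled (positions 2,4,...): 7 2 3 7 1 1 3 9 → sum 33
  kept (positions 1,3,...): 9 3 5 3 0 2 1 3 → sum 26
Total = 59.
59 mod 10 = 9, so the number is invalid.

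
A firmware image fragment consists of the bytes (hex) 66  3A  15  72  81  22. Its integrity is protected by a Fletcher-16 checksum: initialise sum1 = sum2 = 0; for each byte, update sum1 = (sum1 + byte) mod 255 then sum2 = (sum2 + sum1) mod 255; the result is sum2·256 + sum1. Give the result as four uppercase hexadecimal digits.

Running sums (mod 255):
  after byte 0 (66): sum1=102, sum2=102
  after byte 1 (3A): sum1=160, sum2=7
  after byte 2 (15): sum1=181, sum2=188
  after byte 3 (72): sum1=40, sum2=228
  after byte 4 (81): sum1=169, sum2=142
  after byte 5 (22): sum1=203, sum2=90
Checksum = sum2·256 + sum1 = 90·256 + 203 = 23243 = 0x5ACB.

5ACB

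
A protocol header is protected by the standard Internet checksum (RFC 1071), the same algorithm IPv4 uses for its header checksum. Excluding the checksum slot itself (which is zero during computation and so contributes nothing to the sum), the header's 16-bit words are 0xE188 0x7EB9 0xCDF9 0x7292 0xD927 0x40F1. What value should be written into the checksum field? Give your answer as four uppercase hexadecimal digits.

One's-complement addition (fold any carry out of bit 15 back into bit 0):
  0xE188 + 0x7EB9 = 0x16041 → wrap carry → 0x6042
  0x6042 + 0xCDF9 = 0x12E3B → wrap carry → 0x2E3C
  0x2E3C + 0x7292 = 0x0A0CE
  0xA0CE + 0xD927 = 0x179F5 → wrap carry → 0x79F6
  0x79F6 + 0x40F1 = 0x0BAE7
One's-complement sum = 0xBAE7.
Checksum = ~0xBAE7 & 0xFFFF = 0x4518.

4518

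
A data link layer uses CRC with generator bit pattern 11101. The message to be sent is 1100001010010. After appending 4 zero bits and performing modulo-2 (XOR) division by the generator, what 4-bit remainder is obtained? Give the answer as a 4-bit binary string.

1011

Append 4 zeros: 11000010100100000. Divide by 11101 (XOR where the leading bit is 1):
  pos 0: 11000 XOR 11101 = 00101
  pos 2: 10101 XOR 11101 = 01000
  pos 3: 10000 XOR 11101 = 01101
  pos 4: 11011 XOR 11101 = 00110
  pos 6: 11000 XOR 11101 = 00101
  pos 8: 10110 XOR 11101 = 01011
  pos 9: 10110 XOR 11101 = 01011
  pos 10: 10110 XOR 11101 = 01011
  pos 11: 10110 XOR 11101 = 01011
  pos 12: 10110 XOR 11101 = 01011
Remainder (last 4 bits) = 1011. This is the CRC / FCS.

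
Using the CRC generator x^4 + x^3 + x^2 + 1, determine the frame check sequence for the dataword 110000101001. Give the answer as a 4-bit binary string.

Append 4 zeros: 1100001010010000. Divide by 11101 (XOR where the leading bit is 1):
  pos 0: 11000 XOR 11101 = 00101
  pos 2: 10101 XOR 11101 = 01000
  pos 3: 10000 XOR 11101 = 01101
  pos 4: 11011 XOR 11101 = 00110
  pos 6: 11000 XOR 11101 = 00101
  pos 8: 10110 XOR 11101 = 01011
  pos 9: 10110 XOR 11101 = 01011
  pos 10: 10110 XOR 11101 = 01011
  pos 11: 10110 XOR 11101 = 01011
Remainder (last 4 bits) = 1011. This is the CRC / FCS.

1011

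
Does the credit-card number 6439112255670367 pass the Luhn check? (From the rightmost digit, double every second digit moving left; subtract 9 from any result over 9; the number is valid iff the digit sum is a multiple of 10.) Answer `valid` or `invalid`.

valid

From the right, keep odd positions and double even positions (subtract 9 from any doubled value over 9):
  doubled (positions 2,4,...): 3 0 3 1 4 2 6 3 → sum 22
  kept (positions 1,3,...): 7 3 7 5 2 1 9 4 → sum 38
Total = 60.
60 mod 10 = 0, so the number is valid.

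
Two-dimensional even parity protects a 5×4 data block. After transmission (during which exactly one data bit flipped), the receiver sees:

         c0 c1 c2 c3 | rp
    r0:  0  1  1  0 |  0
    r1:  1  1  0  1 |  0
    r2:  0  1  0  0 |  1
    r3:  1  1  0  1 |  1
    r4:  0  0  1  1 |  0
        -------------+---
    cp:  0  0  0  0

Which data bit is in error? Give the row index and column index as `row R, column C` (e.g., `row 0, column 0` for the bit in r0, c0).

Recompute each row's even parity and compare to rp:
  r0: data parity 0, sent rp 0 → ok
  r1: data parity 1, sent rp 0 → mismatch
  r2: data parity 1, sent rp 1 → ok
  r3: data parity 1, sent rp 1 → ok
  r4: data parity 0, sent rp 0 → ok
Recompute each column's even parity and compare to cp:
  c0: data parity 0, sent cp 0 → ok
  c1: data parity 0, sent cp 0 → ok
  c2: data parity 0, sent cp 0 → ok
  c3: data parity 1, sent cp 0 → mismatch
Exactly one row (r1) and one column (c3) fail → the flipped bit is at their intersection.

row 1, column 3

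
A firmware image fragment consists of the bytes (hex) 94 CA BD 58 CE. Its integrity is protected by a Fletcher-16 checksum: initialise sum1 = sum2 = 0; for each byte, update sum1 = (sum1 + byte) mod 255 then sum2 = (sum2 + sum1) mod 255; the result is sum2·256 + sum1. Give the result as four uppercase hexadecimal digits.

CA44

Running sums (mod 255):
  after byte 0 (94): sum1=148, sum2=148
  after byte 1 (CA): sum1=95, sum2=243
  after byte 2 (BD): sum1=29, sum2=17
  after byte 3 (58): sum1=117, sum2=134
  after byte 4 (CE): sum1=68, sum2=202
Checksum = sum2·256 + sum1 = 202·256 + 68 = 51780 = 0xCA44.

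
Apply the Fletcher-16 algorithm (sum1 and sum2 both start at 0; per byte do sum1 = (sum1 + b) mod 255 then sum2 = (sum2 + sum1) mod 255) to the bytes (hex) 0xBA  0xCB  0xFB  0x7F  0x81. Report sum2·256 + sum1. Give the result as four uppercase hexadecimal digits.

Running sums (mod 255):
  after byte 0 (0xBA): sum1=186, sum2=186
  after byte 1 (0xCB): sum1=134, sum2=65
  after byte 2 (0xFB): sum1=130, sum2=195
  after byte 3 (0x7F): sum1=2, sum2=197
  after byte 4 (0x81): sum1=131, sum2=73
Checksum = sum2·256 + sum1 = 73·256 + 131 = 18819 = 0x4983.

4983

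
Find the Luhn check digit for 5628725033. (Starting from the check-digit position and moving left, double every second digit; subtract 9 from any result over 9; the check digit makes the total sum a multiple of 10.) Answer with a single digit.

8

Partial digits right→left: 3 3 0 5 2 7 8 2 6 5
Double every second digit counting from the check-digit position (so the 1st, 3rd, 5th, ... of the partial from the right).
  doubled (with −9 where >9): 6 0 4 7 3 → sum 20
  kept as-is: 3 5 7 2 5 → sum 22
Total = 20 + 22 = 42.
Check digit = (10 − (42 mod 10)) mod 10 = 8.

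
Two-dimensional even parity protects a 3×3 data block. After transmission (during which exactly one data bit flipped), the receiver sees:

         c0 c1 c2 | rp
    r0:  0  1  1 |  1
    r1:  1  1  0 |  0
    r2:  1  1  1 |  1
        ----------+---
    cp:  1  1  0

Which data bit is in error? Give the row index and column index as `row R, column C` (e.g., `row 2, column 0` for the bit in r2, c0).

row 0, column 0

Recompute each row's even parity and compare to rp:
  r0: data parity 0, sent rp 1 → mismatch
  r1: data parity 0, sent rp 0 → ok
  r2: data parity 1, sent rp 1 → ok
Recompute each column's even parity and compare to cp:
  c0: data parity 0, sent cp 1 → mismatch
  c1: data parity 1, sent cp 1 → ok
  c2: data parity 0, sent cp 0 → ok
Exactly one row (r0) and one column (c0) fail → the flipped bit is at their intersection.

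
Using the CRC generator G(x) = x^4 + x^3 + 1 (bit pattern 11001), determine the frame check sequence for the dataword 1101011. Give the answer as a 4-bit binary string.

1010

Append 4 zeros: 11010110000. Divide by 11001 (XOR where the leading bit is 1):
  pos 0: 11010 XOR 11001 = 00011
  pos 3: 11110 XOR 11001 = 00111
  pos 5: 11100 XOR 11001 = 00101
Remainder (last 4 bits) = 1010. This is the CRC / FCS.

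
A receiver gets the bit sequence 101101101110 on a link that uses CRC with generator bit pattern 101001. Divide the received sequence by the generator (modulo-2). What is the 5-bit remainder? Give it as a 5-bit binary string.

11101

Modulo-2 division of 101101101110 by 101001:
  pos 0: 101101 XOR 101001 = 000100
  pos 3: 100101 XOR 101001 = 001100
  pos 5: 110011 XOR 101001 = 011010
  pos 6: 110100 XOR 101001 = 011101
Remainder = 11101 (nonzero — an error is detected).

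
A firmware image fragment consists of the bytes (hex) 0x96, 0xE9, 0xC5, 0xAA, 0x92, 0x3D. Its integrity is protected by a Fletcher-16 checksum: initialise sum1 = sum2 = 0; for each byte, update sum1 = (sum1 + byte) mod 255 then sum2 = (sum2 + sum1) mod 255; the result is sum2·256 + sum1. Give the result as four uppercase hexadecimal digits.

92C0

Running sums (mod 255):
  after byte 0 (0x96): sum1=150, sum2=150
  after byte 1 (0xE9): sum1=128, sum2=23
  after byte 2 (0xC5): sum1=70, sum2=93
  after byte 3 (0xAA): sum1=240, sum2=78
  after byte 4 (0x92): sum1=131, sum2=209
  after byte 5 (0x3D): sum1=192, sum2=146
Checksum = sum2·256 + sum1 = 146·256 + 192 = 37568 = 0x92C0.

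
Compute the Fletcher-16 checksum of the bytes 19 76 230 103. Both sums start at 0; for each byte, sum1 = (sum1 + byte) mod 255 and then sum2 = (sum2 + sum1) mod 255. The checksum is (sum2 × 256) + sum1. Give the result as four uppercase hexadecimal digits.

66AD

Running sums (mod 255):
  after byte 0 (19): sum1=19, sum2=19
  after byte 1 (76): sum1=95, sum2=114
  after byte 2 (230): sum1=70, sum2=184
  after byte 3 (103): sum1=173, sum2=102
Checksum = sum2·256 + sum1 = 102·256 + 173 = 26285 = 0x66AD.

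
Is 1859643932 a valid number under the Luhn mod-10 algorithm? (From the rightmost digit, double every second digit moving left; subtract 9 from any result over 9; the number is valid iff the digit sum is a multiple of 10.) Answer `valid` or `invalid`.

valid

From the right, keep odd positions and double even positions (subtract 9 from any doubled value over 9):
  doubled (positions 2,4,...): 6 6 3 1 2 → sum 18
  kept (positions 1,3,...): 2 9 4 9 8 → sum 32
Total = 50.
50 mod 10 = 0, so the number is valid.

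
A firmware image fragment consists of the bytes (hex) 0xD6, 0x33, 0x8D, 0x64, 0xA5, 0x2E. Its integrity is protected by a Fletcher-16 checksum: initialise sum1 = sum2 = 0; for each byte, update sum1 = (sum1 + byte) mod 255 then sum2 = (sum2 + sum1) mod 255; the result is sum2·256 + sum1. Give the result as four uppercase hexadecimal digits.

Running sums (mod 255):
  after byte 0 (0xD6): sum1=214, sum2=214
  after byte 1 (0x33): sum1=10, sum2=224
  after byte 2 (0x8D): sum1=151, sum2=120
  after byte 3 (0x64): sum1=251, sum2=116
  after byte 4 (0xA5): sum1=161, sum2=22
  after byte 5 (0x2E): sum1=207, sum2=229
Checksum = sum2·256 + sum1 = 229·256 + 207 = 58831 = 0xE5CF.

E5CF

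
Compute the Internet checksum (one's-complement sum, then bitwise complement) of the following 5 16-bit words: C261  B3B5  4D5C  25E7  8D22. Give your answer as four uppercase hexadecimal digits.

8982

One's-complement addition (fold any carry out of bit 15 back into bit 0):
  0xC261 + 0xB3B5 = 0x17616 → wrap carry → 0x7617
  0x7617 + 0x4D5C = 0x0C373
  0xC373 + 0x25E7 = 0x0E95A
  0xE95A + 0x8D22 = 0x1767C → wrap carry → 0x767D
One's-complement sum = 0x767D.
Checksum = ~0x767D & 0xFFFF = 0x8982.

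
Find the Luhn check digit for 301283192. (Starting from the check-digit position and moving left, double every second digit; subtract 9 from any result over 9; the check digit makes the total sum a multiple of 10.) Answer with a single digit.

5

Partial digits right→left: 2 9 1 3 8 2 1 0 3
Double every second digit counting from the check-digit position (so the 1st, 3rd, 5th, ... of the partial from the right).
  doubled (with −9 where >9): 4 2 7 2 6 → sum 21
  kept as-is: 9 3 2 0 → sum 14
Total = 21 + 14 = 35.
Check digit = (10 − (35 mod 10)) mod 10 = 5.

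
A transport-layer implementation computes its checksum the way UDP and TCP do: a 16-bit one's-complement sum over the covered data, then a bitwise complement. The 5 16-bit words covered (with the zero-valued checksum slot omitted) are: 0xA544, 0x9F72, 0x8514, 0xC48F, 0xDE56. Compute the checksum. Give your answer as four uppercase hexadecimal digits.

One's-complement addition (fold any carry out of bit 15 back into bit 0):
  0xA544 + 0x9F72 = 0x144B6 → wrap carry → 0x44B7
  0x44B7 + 0x8514 = 0x0C9CB
  0xC9CB + 0xC48F = 0x18E5A → wrap carry → 0x8E5B
  0x8E5B + 0xDE56 = 0x16CB1 → wrap carry → 0x6CB2
One's-complement sum = 0x6CB2.
Checksum = ~0x6CB2 & 0xFFFF = 0x934D.

934D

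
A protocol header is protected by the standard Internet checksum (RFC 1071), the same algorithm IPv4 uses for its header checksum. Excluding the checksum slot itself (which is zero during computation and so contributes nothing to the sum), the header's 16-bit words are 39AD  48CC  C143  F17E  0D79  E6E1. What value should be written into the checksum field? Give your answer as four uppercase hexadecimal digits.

D668

One's-complement addition (fold any carry out of bit 15 back into bit 0):
  0x39AD + 0x48CC = 0x08279
  0x8279 + 0xC143 = 0x143BC → wrap carry → 0x43BD
  0x43BD + 0xF17E = 0x1353B → wrap carry → 0x353C
  0x353C + 0x0D79 = 0x042B5
  0x42B5 + 0xE6E1 = 0x12996 → wrap carry → 0x2997
One's-complement sum = 0x2997.
Checksum = ~0x2997 & 0xFFFF = 0xD668.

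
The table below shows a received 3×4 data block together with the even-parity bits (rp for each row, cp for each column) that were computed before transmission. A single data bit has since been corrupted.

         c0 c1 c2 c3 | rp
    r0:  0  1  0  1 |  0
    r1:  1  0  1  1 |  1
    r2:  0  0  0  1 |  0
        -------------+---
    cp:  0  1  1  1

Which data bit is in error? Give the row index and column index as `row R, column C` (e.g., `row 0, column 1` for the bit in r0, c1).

row 2, column 0

Recompute each row's even parity and compare to rp:
  r0: data parity 0, sent rp 0 → ok
  r1: data parity 1, sent rp 1 → ok
  r2: data parity 1, sent rp 0 → mismatch
Recompute each column's even parity and compare to cp:
  c0: data parity 1, sent cp 0 → mismatch
  c1: data parity 1, sent cp 1 → ok
  c2: data parity 1, sent cp 1 → ok
  c3: data parity 1, sent cp 1 → ok
Exactly one row (r2) and one column (c0) fail → the flipped bit is at their intersection.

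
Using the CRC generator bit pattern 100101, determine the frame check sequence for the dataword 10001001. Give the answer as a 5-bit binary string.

Append 5 zeros: 1000100100000. Divide by 100101 (XOR where the leading bit is 1):
  pos 0: 100010 XOR 100101 = 000111
  pos 3: 111010 XOR 100101 = 011111
  pos 4: 111110 XOR 100101 = 011011
  pos 5: 110110 XOR 100101 = 010011
  pos 6: 100110 XOR 100101 = 000011
Remainder (last 5 bits) = 00110. This is the CRC / FCS.

00110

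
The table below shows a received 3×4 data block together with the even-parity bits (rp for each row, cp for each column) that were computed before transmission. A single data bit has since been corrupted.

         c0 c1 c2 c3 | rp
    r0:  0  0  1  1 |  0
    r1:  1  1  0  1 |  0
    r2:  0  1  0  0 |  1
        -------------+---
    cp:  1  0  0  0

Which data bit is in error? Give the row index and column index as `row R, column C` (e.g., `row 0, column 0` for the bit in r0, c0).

row 1, column 2

Recompute each row's even parity and compare to rp:
  r0: data parity 0, sent rp 0 → ok
  r1: data parity 1, sent rp 0 → mismatch
  r2: data parity 1, sent rp 1 → ok
Recompute each column's even parity and compare to cp:
  c0: data parity 1, sent cp 1 → ok
  c1: data parity 0, sent cp 0 → ok
  c2: data parity 1, sent cp 0 → mismatch
  c3: data parity 0, sent cp 0 → ok
Exactly one row (r1) and one column (c2) fail → the flipped bit is at their intersection.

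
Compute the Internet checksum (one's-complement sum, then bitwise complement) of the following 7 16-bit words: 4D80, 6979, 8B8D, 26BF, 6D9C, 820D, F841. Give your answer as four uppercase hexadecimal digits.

AECD

One's-complement addition (fold any carry out of bit 15 back into bit 0):
  0x4D80 + 0x6979 = 0x0B6F9
  0xB6F9 + 0x8B8D = 0x14286 → wrap carry → 0x4287
  0x4287 + 0x26BF = 0x06946
  0x6946 + 0x6D9C = 0x0D6E2
  0xD6E2 + 0x820D = 0x158EF → wrap carry → 0x58F0
  0x58F0 + 0xF841 = 0x15131 → wrap carry → 0x5132
One's-complement sum = 0x5132.
Checksum = ~0x5132 & 0xFFFF = 0xAECD.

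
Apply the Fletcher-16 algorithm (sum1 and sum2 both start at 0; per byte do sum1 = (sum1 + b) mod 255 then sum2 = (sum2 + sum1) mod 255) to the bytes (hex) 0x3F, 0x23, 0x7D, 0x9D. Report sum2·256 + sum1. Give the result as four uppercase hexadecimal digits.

Running sums (mod 255):
  after byte 0 (0x3F): sum1=63, sum2=63
  after byte 1 (0x23): sum1=98, sum2=161
  after byte 2 (0x7D): sum1=223, sum2=129
  after byte 3 (0x9D): sum1=125, sum2=254
Checksum = sum2·256 + sum1 = 254·256 + 125 = 65149 = 0xFE7D.

FE7D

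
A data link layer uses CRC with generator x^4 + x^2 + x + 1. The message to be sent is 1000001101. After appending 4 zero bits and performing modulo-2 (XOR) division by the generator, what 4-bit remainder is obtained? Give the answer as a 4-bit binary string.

0110

Append 4 zeros: 10000011010000. Divide by 10111 (XOR where the leading bit is 1):
  pos 0: 10000 XOR 10111 = 00111
  pos 2: 11101 XOR 10111 = 01010
  pos 3: 10101 XOR 10111 = 00010
  pos 6: 10010 XOR 10111 = 00101
  pos 8: 10100 XOR 10111 = 00011
Remainder (last 4 bits) = 0110. This is the CRC / FCS.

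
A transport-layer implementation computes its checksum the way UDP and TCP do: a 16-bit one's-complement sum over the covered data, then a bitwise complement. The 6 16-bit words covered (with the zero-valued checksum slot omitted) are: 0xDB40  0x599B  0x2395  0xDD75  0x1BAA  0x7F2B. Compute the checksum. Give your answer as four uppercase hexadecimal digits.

One's-complement addition (fold any carry out of bit 15 back into bit 0):
  0xDB40 + 0x599B = 0x134DB → wrap carry → 0x34DC
  0x34DC + 0x2395 = 0x05871
  0x5871 + 0xDD75 = 0x135E6 → wrap carry → 0x35E7
  0x35E7 + 0x1BAA = 0x05191
  0x5191 + 0x7F2B = 0x0D0BC
One's-complement sum = 0xD0BC.
Checksum = ~0xD0BC & 0xFFFF = 0x2F43.

2F43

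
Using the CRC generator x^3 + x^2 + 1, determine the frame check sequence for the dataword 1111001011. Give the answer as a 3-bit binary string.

Append 3 zeros: 1111001011000. Divide by 1101 (XOR where the leading bit is 1):
  pos 0: 1111 XOR 1101 = 0010
  pos 2: 1000 XOR 1101 = 0101
  pos 3: 1011 XOR 1101 = 0110
  pos 4: 1100 XOR 1101 = 0001
  pos 7: 1110 XOR 1101 = 0011
  pos 9: 1100 XOR 1101 = 0001
Remainder (last 3 bits) = 001. This is the CRC / FCS.

001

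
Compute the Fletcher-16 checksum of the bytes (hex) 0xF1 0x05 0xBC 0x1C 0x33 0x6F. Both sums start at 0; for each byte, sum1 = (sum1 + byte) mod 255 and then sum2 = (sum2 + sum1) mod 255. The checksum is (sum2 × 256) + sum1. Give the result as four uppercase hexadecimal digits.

E172

Running sums (mod 255):
  after byte 0 (0xF1): sum1=241, sum2=241
  after byte 1 (0x05): sum1=246, sum2=232
  after byte 2 (0xBC): sum1=179, sum2=156
  after byte 3 (0x1C): sum1=207, sum2=108
  after byte 4 (0x33): sum1=3, sum2=111
  after byte 5 (0x6F): sum1=114, sum2=225
Checksum = sum2·256 + sum1 = 225·256 + 114 = 57714 = 0xE172.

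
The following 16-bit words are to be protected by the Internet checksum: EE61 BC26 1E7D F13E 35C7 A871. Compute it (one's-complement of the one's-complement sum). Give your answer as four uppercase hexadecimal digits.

One's-complement addition (fold any carry out of bit 15 back into bit 0):
  0xEE61 + 0xBC26 = 0x1AA87 → wrap carry → 0xAA88
  0xAA88 + 0x1E7D = 0x0C905
  0xC905 + 0xF13E = 0x1BA43 → wrap carry → 0xBA44
  0xBA44 + 0x35C7 = 0x0F00B
  0xF00B + 0xA871 = 0x1987C → wrap carry → 0x987D
One's-complement sum = 0x987D.
Checksum = ~0x987D & 0xFFFF = 0x6782.

6782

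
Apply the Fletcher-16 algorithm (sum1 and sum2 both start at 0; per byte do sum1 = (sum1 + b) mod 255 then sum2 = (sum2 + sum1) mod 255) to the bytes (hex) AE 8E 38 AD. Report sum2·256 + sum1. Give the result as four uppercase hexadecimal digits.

8423

Running sums (mod 255):
  after byte 0 (AE): sum1=174, sum2=174
  after byte 1 (8E): sum1=61, sum2=235
  after byte 2 (38): sum1=117, sum2=97
  after byte 3 (AD): sum1=35, sum2=132
Checksum = sum2·256 + sum1 = 132·256 + 35 = 33827 = 0x8423.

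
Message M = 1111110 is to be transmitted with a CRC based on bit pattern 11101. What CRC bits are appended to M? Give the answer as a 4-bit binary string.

Append 4 zeros: 11111100000. Divide by 11101 (XOR where the leading bit is 1):
  pos 0: 11111 XOR 11101 = 00010
  pos 3: 10100 XOR 11101 = 01001
  pos 4: 10010 XOR 11101 = 01111
  pos 5: 11110 XOR 11101 = 00011
Remainder (last 4 bits) = 0110. This is the CRC / FCS.

0110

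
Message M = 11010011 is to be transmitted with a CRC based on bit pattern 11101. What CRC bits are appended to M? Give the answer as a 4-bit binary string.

1101

Append 4 zeros: 110100110000. Divide by 11101 (XOR where the leading bit is 1):
  pos 0: 11010 XOR 11101 = 00111
  pos 2: 11101 XOR 11101 = 00000
  pos 7: 10000 XOR 11101 = 01101
Remainder (last 4 bits) = 1101. This is the CRC / FCS.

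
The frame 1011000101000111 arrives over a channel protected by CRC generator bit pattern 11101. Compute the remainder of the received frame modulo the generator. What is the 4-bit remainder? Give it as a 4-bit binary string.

Modulo-2 division of 1011000101000111 by 11101:
  pos 0: 10110 XOR 11101 = 01011
  pos 1: 10110 XOR 11101 = 01011
  pos 2: 10110 XOR 11101 = 01011
  pos 3: 10111 XOR 11101 = 01010
  pos 4: 10100 XOR 11101 = 01001
  pos 5: 10011 XOR 11101 = 01110
  pos 6: 11100 XOR 11101 = 00001
  pos 10: 10011 XOR 11101 = 01110
  pos 11: 11101 XOR 11101 = 00000
Remainder = 0000 (zero — the frame passes the CRC check).

0000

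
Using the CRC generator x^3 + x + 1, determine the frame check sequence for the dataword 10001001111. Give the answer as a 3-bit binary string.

Append 3 zeros: 10001001111000. Divide by 1011 (XOR where the leading bit is 1):
  pos 0: 1000 XOR 1011 = 0011
  pos 2: 1110 XOR 1011 = 0101
  pos 3: 1010 XOR 1011 = 0001
  pos 6: 1111 XOR 1011 = 0100
  pos 7: 1001 XOR 1011 = 0010
  pos 9: 1000 XOR 1011 = 0011
Remainder (last 3 bits) = 110. This is the CRC / FCS.

110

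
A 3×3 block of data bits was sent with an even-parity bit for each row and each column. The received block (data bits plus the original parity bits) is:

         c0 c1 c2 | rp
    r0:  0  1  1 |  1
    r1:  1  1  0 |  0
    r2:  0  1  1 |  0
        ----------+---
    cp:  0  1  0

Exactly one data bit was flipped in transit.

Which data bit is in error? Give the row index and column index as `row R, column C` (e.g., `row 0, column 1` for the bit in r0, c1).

Recompute each row's even parity and compare to rp:
  r0: data parity 0, sent rp 1 → mismatch
  r1: data parity 0, sent rp 0 → ok
  r2: data parity 0, sent rp 0 → ok
Recompute each column's even parity and compare to cp:
  c0: data parity 1, sent cp 0 → mismatch
  c1: data parity 1, sent cp 1 → ok
  c2: data parity 0, sent cp 0 → ok
Exactly one row (r0) and one column (c0) fail → the flipped bit is at their intersection.

row 0, column 0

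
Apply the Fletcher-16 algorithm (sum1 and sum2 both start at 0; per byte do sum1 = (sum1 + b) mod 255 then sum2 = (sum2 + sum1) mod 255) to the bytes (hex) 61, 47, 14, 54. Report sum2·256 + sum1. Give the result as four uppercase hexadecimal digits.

Running sums (mod 255):
  after byte 0 (61): sum1=97, sum2=97
  after byte 1 (47): sum1=168, sum2=10
  after byte 2 (14): sum1=188, sum2=198
  after byte 3 (54): sum1=17, sum2=215
Checksum = sum2·256 + sum1 = 215·256 + 17 = 55057 = 0xD711.

D711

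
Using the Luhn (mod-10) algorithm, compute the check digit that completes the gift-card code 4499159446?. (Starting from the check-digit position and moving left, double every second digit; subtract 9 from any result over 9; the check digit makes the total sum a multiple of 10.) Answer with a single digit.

4

Partial digits right→left: 6 4 4 9 5 1 9 9 4 4
Double every second digit counting from the check-digit position (so the 1st, 3rd, 5th, ... of the partial from the right).
  doubled (with −9 where >9): 3 8 1 9 8 → sum 29
  kept as-is: 4 9 1 9 4 → sum 27
Total = 29 + 27 = 56.
Check digit = (10 − (56 mod 10)) mod 10 = 4.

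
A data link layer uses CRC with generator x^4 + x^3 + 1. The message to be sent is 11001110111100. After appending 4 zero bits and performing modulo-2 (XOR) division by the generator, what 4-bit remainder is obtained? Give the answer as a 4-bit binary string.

Append 4 zeros: 110011101111000000. Divide by 11001 (XOR where the leading bit is 1):
  pos 0: 11001 XOR 11001 = 00000
  pos 5: 11011 XOR 11001 = 00010
  pos 8: 10110 XOR 11001 = 01111
  pos 9: 11110 XOR 11001 = 00111
  pos 11: 11100 XOR 11001 = 00101
  pos 13: 10100 XOR 11001 = 01101
Remainder (last 4 bits) = 1101. This is the CRC / FCS.

1101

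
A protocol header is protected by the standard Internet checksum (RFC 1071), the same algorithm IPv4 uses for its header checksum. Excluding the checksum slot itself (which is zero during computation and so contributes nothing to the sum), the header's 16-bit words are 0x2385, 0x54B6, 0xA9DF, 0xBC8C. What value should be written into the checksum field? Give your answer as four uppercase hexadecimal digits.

One's-complement addition (fold any carry out of bit 15 back into bit 0):
  0x2385 + 0x54B6 = 0x0783B
  0x783B + 0xA9DF = 0x1221A → wrap carry → 0x221B
  0x221B + 0xBC8C = 0x0DEA7
One's-complement sum = 0xDEA7.
Checksum = ~0xDEA7 & 0xFFFF = 0x2158.

2158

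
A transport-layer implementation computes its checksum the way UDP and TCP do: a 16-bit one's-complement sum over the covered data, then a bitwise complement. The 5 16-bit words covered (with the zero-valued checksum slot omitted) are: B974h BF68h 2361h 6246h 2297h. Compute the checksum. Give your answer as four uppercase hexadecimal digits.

One's-complement addition (fold any carry out of bit 15 back into bit 0):
  0xB974 + 0xBF68 = 0x178DC → wrap carry → 0x78DD
  0x78DD + 0x2361 = 0x09C3E
  0x9C3E + 0x6246 = 0x0FE84
  0xFE84 + 0x2297 = 0x1211B → wrap carry → 0x211C
One's-complement sum = 0x211C.
Checksum = ~0x211C & 0xFFFF = 0xDEE3.

DEE3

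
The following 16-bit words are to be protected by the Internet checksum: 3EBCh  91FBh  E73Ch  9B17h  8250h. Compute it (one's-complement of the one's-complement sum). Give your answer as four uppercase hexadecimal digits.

2AA3

One's-complement addition (fold any carry out of bit 15 back into bit 0):
  0x3EBC + 0x91FB = 0x0D0B7
  0xD0B7 + 0xE73C = 0x1B7F3 → wrap carry → 0xB7F4
  0xB7F4 + 0x9B17 = 0x1530B → wrap carry → 0x530C
  0x530C + 0x8250 = 0x0D55C
One's-complement sum = 0xD55C.
Checksum = ~0xD55C & 0xFFFF = 0x2AA3.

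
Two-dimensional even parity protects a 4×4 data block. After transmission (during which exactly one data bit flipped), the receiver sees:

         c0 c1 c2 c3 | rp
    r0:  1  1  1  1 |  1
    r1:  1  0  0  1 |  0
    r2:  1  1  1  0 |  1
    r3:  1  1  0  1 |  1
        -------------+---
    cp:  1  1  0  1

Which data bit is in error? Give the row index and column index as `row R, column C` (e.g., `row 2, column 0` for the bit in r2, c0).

row 0, column 0

Recompute each row's even parity and compare to rp:
  r0: data parity 0, sent rp 1 → mismatch
  r1: data parity 0, sent rp 0 → ok
  r2: data parity 1, sent rp 1 → ok
  r3: data parity 1, sent rp 1 → ok
Recompute each column's even parity and compare to cp:
  c0: data parity 0, sent cp 1 → mismatch
  c1: data parity 1, sent cp 1 → ok
  c2: data parity 0, sent cp 0 → ok
  c3: data parity 1, sent cp 1 → ok
Exactly one row (r0) and one column (c0) fail → the flipped bit is at their intersection.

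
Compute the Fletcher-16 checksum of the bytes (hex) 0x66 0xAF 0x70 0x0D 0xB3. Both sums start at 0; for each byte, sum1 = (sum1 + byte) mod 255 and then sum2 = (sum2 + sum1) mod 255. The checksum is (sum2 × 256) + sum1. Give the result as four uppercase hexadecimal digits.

Running sums (mod 255):
  after byte 0 (0x66): sum1=102, sum2=102
  after byte 1 (0xAF): sum1=22, sum2=124
  after byte 2 (0x70): sum1=134, sum2=3
  after byte 3 (0x0D): sum1=147, sum2=150
  after byte 4 (0xB3): sum1=71, sum2=221
Checksum = sum2·256 + sum1 = 221·256 + 71 = 56647 = 0xDD47.

DD47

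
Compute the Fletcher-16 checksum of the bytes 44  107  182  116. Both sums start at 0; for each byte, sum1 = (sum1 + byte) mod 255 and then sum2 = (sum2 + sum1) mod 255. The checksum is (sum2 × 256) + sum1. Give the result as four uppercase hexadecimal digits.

D4C2

Running sums (mod 255):
  after byte 0 (44): sum1=44, sum2=44
  after byte 1 (107): sum1=151, sum2=195
  after byte 2 (182): sum1=78, sum2=18
  after byte 3 (116): sum1=194, sum2=212
Checksum = sum2·256 + sum1 = 212·256 + 194 = 54466 = 0xD4C2.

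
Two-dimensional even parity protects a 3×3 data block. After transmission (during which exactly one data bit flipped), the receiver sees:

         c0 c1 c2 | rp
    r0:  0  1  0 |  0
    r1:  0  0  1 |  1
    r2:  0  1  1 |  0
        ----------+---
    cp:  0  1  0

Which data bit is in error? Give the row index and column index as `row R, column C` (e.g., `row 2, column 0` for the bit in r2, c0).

Recompute each row's even parity and compare to rp:
  r0: data parity 1, sent rp 0 → mismatch
  r1: data parity 1, sent rp 1 → ok
  r2: data parity 0, sent rp 0 → ok
Recompute each column's even parity and compare to cp:
  c0: data parity 0, sent cp 0 → ok
  c1: data parity 0, sent cp 1 → mismatch
  c2: data parity 0, sent cp 0 → ok
Exactly one row (r0) and one column (c1) fail → the flipped bit is at their intersection.

row 0, column 1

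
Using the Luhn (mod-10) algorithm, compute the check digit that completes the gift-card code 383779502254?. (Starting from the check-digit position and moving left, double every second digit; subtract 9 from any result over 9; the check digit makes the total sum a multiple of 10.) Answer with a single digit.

2

Partial digits right→left: 4 5 2 2 0 5 9 7 7 3 8 3
Double every second digit counting from the check-digit position (so the 1st, 3rd, 5th, ... of the partial from the right).
  doubled (with −9 where >9): 8 4 0 9 5 7 → sum 33
  kept as-is: 5 2 5 7 3 3 → sum 25
Total = 33 + 25 = 58.
Check digit = (10 − (58 mod 10)) mod 10 = 2.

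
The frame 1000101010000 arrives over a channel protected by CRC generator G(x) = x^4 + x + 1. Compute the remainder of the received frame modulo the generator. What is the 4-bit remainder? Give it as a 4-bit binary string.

0101

Modulo-2 division of 1000101010000 by 10011:
  pos 0: 10001 XOR 10011 = 00010
  pos 3: 10010 XOR 10011 = 00001
  pos 7: 11000 XOR 10011 = 01011
  pos 8: 10110 XOR 10011 = 00101
Remainder = 0101 (nonzero — an error is detected).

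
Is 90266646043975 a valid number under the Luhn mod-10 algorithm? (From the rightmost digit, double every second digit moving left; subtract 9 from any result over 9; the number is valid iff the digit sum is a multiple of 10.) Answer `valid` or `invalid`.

invalid

From the right, keep odd positions and double even positions (subtract 9 from any doubled value over 9):
  doubled (positions 2,4,...): 5 6 0 8 3 4 9 → sum 35
  kept (positions 1,3,...): 5 9 4 6 6 6 0 → sum 36
Total = 71.
71 mod 10 = 1, so the number is invalid.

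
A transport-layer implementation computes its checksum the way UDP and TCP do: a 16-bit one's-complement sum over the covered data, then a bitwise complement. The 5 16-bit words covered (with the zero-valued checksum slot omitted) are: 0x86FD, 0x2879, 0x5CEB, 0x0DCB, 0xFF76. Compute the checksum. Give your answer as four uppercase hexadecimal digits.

One's-complement addition (fold any carry out of bit 15 back into bit 0):
  0x86FD + 0x2879 = 0x0AF76
  0xAF76 + 0x5CEB = 0x10C61 → wrap carry → 0x0C62
  0x0C62 + 0x0DCB = 0x01A2D
  0x1A2D + 0xFF76 = 0x119A3 → wrap carry → 0x19A4
One's-complement sum = 0x19A4.
Checksum = ~0x19A4 & 0xFFFF = 0xE65B.

E65B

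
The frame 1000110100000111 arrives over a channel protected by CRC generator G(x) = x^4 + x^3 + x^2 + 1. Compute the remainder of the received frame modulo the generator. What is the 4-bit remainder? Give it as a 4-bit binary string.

Modulo-2 division of 1000110100000111 by 11101:
  pos 0: 10001 XOR 11101 = 01100
  pos 1: 11001 XOR 11101 = 00100
  pos 3: 10001 XOR 11101 = 01100
  pos 4: 11000 XOR 11101 = 00101
  pos 6: 10100 XOR 11101 = 01001
  pos 7: 10010 XOR 11101 = 01111
  pos 8: 11110 XOR 11101 = 00011
  pos 11: 11111 XOR 11101 = 00010
Remainder = 0010 (nonzero — an error is detected).

0010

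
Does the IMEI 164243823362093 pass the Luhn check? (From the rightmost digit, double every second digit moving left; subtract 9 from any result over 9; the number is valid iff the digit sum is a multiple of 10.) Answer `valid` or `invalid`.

invalid

From the right, keep odd positions and double even positions (subtract 9 from any doubled value over 9):
  doubled (positions 2,4,...): 9 4 6 4 6 4 3 → sum 36
  kept (positions 1,3,...): 3 0 6 3 8 4 4 1 → sum 29
Total = 65.
65 mod 10 = 5, so the number is invalid.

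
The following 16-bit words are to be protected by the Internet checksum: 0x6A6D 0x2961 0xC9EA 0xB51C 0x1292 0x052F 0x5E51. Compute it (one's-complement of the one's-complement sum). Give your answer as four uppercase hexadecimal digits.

One's-complement addition (fold any carry out of bit 15 back into bit 0):
  0x6A6D + 0x2961 = 0x093CE
  0x93CE + 0xC9EA = 0x15DB8 → wrap carry → 0x5DB9
  0x5DB9 + 0xB51C = 0x112D5 → wrap carry → 0x12D6
  0x12D6 + 0x1292 = 0x02568
  0x2568 + 0x052F = 0x02A97
  0x2A97 + 0x5E51 = 0x088E8
One's-complement sum = 0x88E8.
Checksum = ~0x88E8 & 0xFFFF = 0x7717.

7717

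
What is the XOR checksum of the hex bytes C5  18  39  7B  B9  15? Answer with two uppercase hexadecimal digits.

33

XOR the bytes together:
  start with 0xC5
  0xC5 ⊕ 0x18 = 0xDD
  0xDD ⊕ 0x39 = 0xE4
  0xE4 ⊕ 0x7B = 0x9F
  0x9F ⊕ 0xB9 = 0x26
  0x26 ⊕ 0x15 = 0x33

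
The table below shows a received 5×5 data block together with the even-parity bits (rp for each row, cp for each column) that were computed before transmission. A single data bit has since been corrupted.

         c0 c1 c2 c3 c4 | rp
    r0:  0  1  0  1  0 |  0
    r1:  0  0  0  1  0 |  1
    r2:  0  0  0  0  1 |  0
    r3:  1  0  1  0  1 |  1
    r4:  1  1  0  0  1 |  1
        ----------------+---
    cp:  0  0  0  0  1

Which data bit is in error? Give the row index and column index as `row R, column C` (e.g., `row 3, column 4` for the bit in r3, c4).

Recompute each row's even parity and compare to rp:
  r0: data parity 0, sent rp 0 → ok
  r1: data parity 1, sent rp 1 → ok
  r2: data parity 1, sent rp 0 → mismatch
  r3: data parity 1, sent rp 1 → ok
  r4: data parity 1, sent rp 1 → ok
Recompute each column's even parity and compare to cp:
  c0: data parity 0, sent cp 0 → ok
  c1: data parity 0, sent cp 0 → ok
  c2: data parity 1, sent cp 0 → mismatch
  c3: data parity 0, sent cp 0 → ok
  c4: data parity 1, sent cp 1 → ok
Exactly one row (r2) and one column (c2) fail → the flipped bit is at their intersection.

row 2, column 2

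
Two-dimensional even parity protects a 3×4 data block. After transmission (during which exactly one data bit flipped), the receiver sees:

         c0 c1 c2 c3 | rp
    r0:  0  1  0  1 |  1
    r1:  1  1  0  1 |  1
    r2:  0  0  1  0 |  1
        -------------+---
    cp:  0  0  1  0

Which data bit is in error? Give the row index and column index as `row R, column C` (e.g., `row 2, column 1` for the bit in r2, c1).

row 0, column 0

Recompute each row's even parity and compare to rp:
  r0: data parity 0, sent rp 1 → mismatch
  r1: data parity 1, sent rp 1 → ok
  r2: data parity 1, sent rp 1 → ok
Recompute each column's even parity and compare to cp:
  c0: data parity 1, sent cp 0 → mismatch
  c1: data parity 0, sent cp 0 → ok
  c2: data parity 1, sent cp 1 → ok
  c3: data parity 0, sent cp 0 → ok
Exactly one row (r0) and one column (c0) fail → the flipped bit is at their intersection.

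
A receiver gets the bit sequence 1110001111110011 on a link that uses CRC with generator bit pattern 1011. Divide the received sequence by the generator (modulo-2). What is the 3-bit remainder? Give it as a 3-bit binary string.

Modulo-2 division of 1110001111110011 by 1011:
  pos 0: 1110 XOR 1011 = 0101
  pos 1: 1010 XOR 1011 = 0001
  pos 4: 1011 XOR 1011 = 0000
  pos 8: 1111 XOR 1011 = 0100
  pos 9: 1000 XOR 1011 = 0011
  pos 11: 1101 XOR 1011 = 0110
  pos 12: 1101 XOR 1011 = 0110
Remainder = 110 (nonzero — an error is detected).

110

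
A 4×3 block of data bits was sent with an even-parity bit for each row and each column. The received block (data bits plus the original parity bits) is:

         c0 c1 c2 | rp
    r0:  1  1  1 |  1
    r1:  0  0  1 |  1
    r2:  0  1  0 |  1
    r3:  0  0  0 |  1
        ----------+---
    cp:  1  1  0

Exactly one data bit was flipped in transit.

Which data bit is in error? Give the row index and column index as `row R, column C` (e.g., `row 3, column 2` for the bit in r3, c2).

row 3, column 1

Recompute each row's even parity and compare to rp:
  r0: data parity 1, sent rp 1 → ok
  r1: data parity 1, sent rp 1 → ok
  r2: data parity 1, sent rp 1 → ok
  r3: data parity 0, sent rp 1 → mismatch
Recompute each column's even parity and compare to cp:
  c0: data parity 1, sent cp 1 → ok
  c1: data parity 0, sent cp 1 → mismatch
  c2: data parity 0, sent cp 0 → ok
Exactly one row (r3) and one column (c1) fail → the flipped bit is at their intersection.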